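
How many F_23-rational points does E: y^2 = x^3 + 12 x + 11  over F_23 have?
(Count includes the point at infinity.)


For each x in F_23, count y with y^2 = x^3 + 12 x + 11 mod 23:
  x = 1: RHS = 1, y in [1, 22]  -> 2 point(s)
  x = 4: RHS = 8, y in [10, 13]  -> 2 point(s)
  x = 5: RHS = 12, y in [9, 14]  -> 2 point(s)
  x = 6: RHS = 0, y in [0]  -> 1 point(s)
  x = 7: RHS = 1, y in [1, 22]  -> 2 point(s)
  x = 10: RHS = 4, y in [2, 21]  -> 2 point(s)
  x = 11: RHS = 2, y in [5, 18]  -> 2 point(s)
  x = 13: RHS = 18, y in [8, 15]  -> 2 point(s)
  x = 14: RHS = 2, y in [5, 18]  -> 2 point(s)
  x = 15: RHS = 1, y in [1, 22]  -> 2 point(s)
  x = 21: RHS = 2, y in [5, 18]  -> 2 point(s)
Affine points: 21. Add the point at infinity: total = 22.

#E(F_23) = 22


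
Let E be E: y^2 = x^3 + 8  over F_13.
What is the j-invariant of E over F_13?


Delta = -16(4 a^3 + 27 b^2) mod 13 = 3
-1728 * (4 a)^3 = -1728 * (4*0)^3 mod 13 = 0
j = 0 * 3^(-1) mod 13 = 0

j = 0 (mod 13)


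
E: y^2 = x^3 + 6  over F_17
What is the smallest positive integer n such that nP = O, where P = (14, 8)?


Compute successive multiples of P until we hit O:
  1P = (14, 8)
  2P = (4, 11)
  3P = (3, 4)
  4P = (8, 5)
  5P = (8, 12)
  6P = (3, 13)
  7P = (4, 6)
  8P = (14, 9)
  ... (continuing to 9P)
  9P = O

ord(P) = 9


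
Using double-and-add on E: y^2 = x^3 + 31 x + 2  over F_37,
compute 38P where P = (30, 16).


k = 38 = 100110_2 (binary, LSB first: 011001)
Double-and-add from P = (30, 16):
  bit 0 = 0: acc unchanged = O
  bit 1 = 1: acc = O + (13, 30) = (13, 30)
  bit 2 = 1: acc = (13, 30) + (7, 9) = (20, 1)
  bit 3 = 0: acc unchanged = (20, 1)
  bit 4 = 0: acc unchanged = (20, 1)
  bit 5 = 1: acc = (20, 1) + (17, 15) = (30, 21)

38P = (30, 21)


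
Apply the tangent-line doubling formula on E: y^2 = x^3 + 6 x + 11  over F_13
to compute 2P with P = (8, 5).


Doubling: s = (3 x1^2 + a) / (2 y1)
s = (3*8^2 + 6) / (2*5) mod 13 = 12
x3 = s^2 - 2 x1 mod 13 = 12^2 - 2*8 = 11
y3 = s (x1 - x3) - y1 mod 13 = 12 * (8 - 11) - 5 = 11

2P = (11, 11)


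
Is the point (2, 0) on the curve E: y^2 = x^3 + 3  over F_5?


Check whether y^2 = x^3 + 0 x + 3 (mod 5) for (x, y) = (2, 0).
LHS: y^2 = 0^2 mod 5 = 0
RHS: x^3 + 0 x + 3 = 2^3 + 0*2 + 3 mod 5 = 1
LHS != RHS

No, not on the curve


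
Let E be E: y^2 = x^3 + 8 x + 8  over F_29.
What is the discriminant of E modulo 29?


4 a^3 + 27 b^2 = 4*8^3 + 27*8^2 = 2048 + 1728 = 3776
Delta = -16 * (3776) = -60416
Delta mod 29 = 20

Delta = 20 (mod 29)


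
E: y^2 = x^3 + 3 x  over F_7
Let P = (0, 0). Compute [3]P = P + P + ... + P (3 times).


k = 3 = 11_2 (binary, LSB first: 11)
Double-and-add from P = (0, 0):
  bit 0 = 1: acc = O + (0, 0) = (0, 0)
  bit 1 = 1: acc = (0, 0) + O = (0, 0)

3P = (0, 0)


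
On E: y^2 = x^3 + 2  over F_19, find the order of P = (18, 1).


Compute successive multiples of P until we hit O:
  1P = (18, 1)
  2P = (9, 3)
  3P = (8, 1)
  4P = (12, 18)
  5P = (6, 3)
  6P = (4, 3)
  7P = (4, 16)
  8P = (6, 16)
  ... (continuing to 13P)
  13P = O

ord(P) = 13


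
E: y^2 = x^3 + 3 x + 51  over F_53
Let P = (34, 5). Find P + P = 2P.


Doubling: s = (3 x1^2 + a) / (2 y1)
s = (3*34^2 + 3) / (2*5) mod 53 = 45
x3 = s^2 - 2 x1 mod 53 = 45^2 - 2*34 = 49
y3 = s (x1 - x3) - y1 mod 53 = 45 * (34 - 49) - 5 = 9

2P = (49, 9)


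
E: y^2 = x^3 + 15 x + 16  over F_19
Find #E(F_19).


For each x in F_19, count y with y^2 = x^3 + 15 x + 16 mod 19:
  x = 0: RHS = 16, y in [4, 15]  -> 2 point(s)
  x = 2: RHS = 16, y in [4, 15]  -> 2 point(s)
  x = 4: RHS = 7, y in [8, 11]  -> 2 point(s)
  x = 5: RHS = 7, y in [8, 11]  -> 2 point(s)
  x = 9: RHS = 6, y in [5, 14]  -> 2 point(s)
  x = 10: RHS = 7, y in [8, 11]  -> 2 point(s)
  x = 11: RHS = 11, y in [7, 12]  -> 2 point(s)
  x = 12: RHS = 5, y in [9, 10]  -> 2 point(s)
  x = 14: RHS = 6, y in [5, 14]  -> 2 point(s)
  x = 15: RHS = 6, y in [5, 14]  -> 2 point(s)
  x = 16: RHS = 1, y in [1, 18]  -> 2 point(s)
  x = 17: RHS = 16, y in [4, 15]  -> 2 point(s)
  x = 18: RHS = 0, y in [0]  -> 1 point(s)
Affine points: 25. Add the point at infinity: total = 26.

#E(F_19) = 26


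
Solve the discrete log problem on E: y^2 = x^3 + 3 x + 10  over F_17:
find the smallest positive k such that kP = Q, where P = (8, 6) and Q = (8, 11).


Enumerate multiples of P until we hit Q = (8, 11):
  1P = (8, 6)
  2P = (9, 16)
  3P = (15, 9)
  4P = (15, 8)
  5P = (9, 1)
  6P = (8, 11)
Match found at i = 6.

k = 6


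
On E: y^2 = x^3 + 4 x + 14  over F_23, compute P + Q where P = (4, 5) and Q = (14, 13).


P != Q, so use the chord formula.
s = (y2 - y1) / (x2 - x1) = (8) / (10) mod 23 = 10
x3 = s^2 - x1 - x2 mod 23 = 10^2 - 4 - 14 = 13
y3 = s (x1 - x3) - y1 mod 23 = 10 * (4 - 13) - 5 = 20

P + Q = (13, 20)


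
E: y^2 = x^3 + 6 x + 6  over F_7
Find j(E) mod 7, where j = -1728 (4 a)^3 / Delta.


Delta = -16(4 a^3 + 27 b^2) mod 7 = 3
-1728 * (4 a)^3 = -1728 * (4*6)^3 mod 7 = 6
j = 6 * 3^(-1) mod 7 = 2

j = 2 (mod 7)


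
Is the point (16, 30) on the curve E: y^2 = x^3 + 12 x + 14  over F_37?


Check whether y^2 = x^3 + 12 x + 14 (mod 37) for (x, y) = (16, 30).
LHS: y^2 = 30^2 mod 37 = 12
RHS: x^3 + 12 x + 14 = 16^3 + 12*16 + 14 mod 37 = 10
LHS != RHS

No, not on the curve


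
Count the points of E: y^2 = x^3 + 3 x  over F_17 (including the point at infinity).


For each x in F_17, count y with y^2 = x^3 + 3 x + 0 mod 17:
  x = 0: RHS = 0, y in [0]  -> 1 point(s)
  x = 1: RHS = 4, y in [2, 15]  -> 2 point(s)
  x = 3: RHS = 2, y in [6, 11]  -> 2 point(s)
  x = 4: RHS = 8, y in [5, 12]  -> 2 point(s)
  x = 5: RHS = 4, y in [2, 15]  -> 2 point(s)
  x = 6: RHS = 13, y in [8, 9]  -> 2 point(s)
  x = 8: RHS = 9, y in [3, 14]  -> 2 point(s)
  x = 9: RHS = 8, y in [5, 12]  -> 2 point(s)
  x = 11: RHS = 4, y in [2, 15]  -> 2 point(s)
  x = 12: RHS = 13, y in [8, 9]  -> 2 point(s)
  x = 13: RHS = 9, y in [3, 14]  -> 2 point(s)
  x = 14: RHS = 15, y in [7, 10]  -> 2 point(s)
  x = 16: RHS = 13, y in [8, 9]  -> 2 point(s)
Affine points: 25. Add the point at infinity: total = 26.

#E(F_17) = 26


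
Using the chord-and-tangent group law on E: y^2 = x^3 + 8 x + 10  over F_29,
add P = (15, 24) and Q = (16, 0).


P != Q, so use the chord formula.
s = (y2 - y1) / (x2 - x1) = (5) / (1) mod 29 = 5
x3 = s^2 - x1 - x2 mod 29 = 5^2 - 15 - 16 = 23
y3 = s (x1 - x3) - y1 mod 29 = 5 * (15 - 23) - 24 = 23

P + Q = (23, 23)


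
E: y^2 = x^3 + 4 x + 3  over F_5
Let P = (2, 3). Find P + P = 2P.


Doubling: s = (3 x1^2 + a) / (2 y1)
s = (3*2^2 + 4) / (2*3) mod 5 = 1
x3 = s^2 - 2 x1 mod 5 = 1^2 - 2*2 = 2
y3 = s (x1 - x3) - y1 mod 5 = 1 * (2 - 2) - 3 = 2

2P = (2, 2)


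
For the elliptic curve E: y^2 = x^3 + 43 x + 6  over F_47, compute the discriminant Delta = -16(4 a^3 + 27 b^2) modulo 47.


4 a^3 + 27 b^2 = 4*43^3 + 27*6^2 = 318028 + 972 = 319000
Delta = -16 * (319000) = -5104000
Delta mod 47 = 12

Delta = 12 (mod 47)


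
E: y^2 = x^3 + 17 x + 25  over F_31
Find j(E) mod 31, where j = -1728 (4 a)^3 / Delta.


Delta = -16(4 a^3 + 27 b^2) mod 31 = 11
-1728 * (4 a)^3 = -1728 * (4*17)^3 mod 31 = 23
j = 23 * 11^(-1) mod 31 = 19

j = 19 (mod 31)


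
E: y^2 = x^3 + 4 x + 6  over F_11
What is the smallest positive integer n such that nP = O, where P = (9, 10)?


Compute successive multiples of P until we hit O:
  1P = (9, 10)
  2P = (2, 0)
  3P = (9, 1)
  4P = O

ord(P) = 4


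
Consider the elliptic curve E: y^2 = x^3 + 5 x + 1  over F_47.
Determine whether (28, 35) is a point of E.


Check whether y^2 = x^3 + 5 x + 1 (mod 47) for (x, y) = (28, 35).
LHS: y^2 = 35^2 mod 47 = 3
RHS: x^3 + 5 x + 1 = 28^3 + 5*28 + 1 mod 47 = 3
LHS = RHS

Yes, on the curve


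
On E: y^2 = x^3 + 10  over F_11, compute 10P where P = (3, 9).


k = 10 = 1010_2 (binary, LSB first: 0101)
Double-and-add from P = (3, 9):
  bit 0 = 0: acc unchanged = O
  bit 1 = 1: acc = O + (10, 8) = (10, 8)
  bit 2 = 0: acc unchanged = (10, 8)
  bit 3 = 1: acc = (10, 8) + (5, 5) = (10, 3)

10P = (10, 3)


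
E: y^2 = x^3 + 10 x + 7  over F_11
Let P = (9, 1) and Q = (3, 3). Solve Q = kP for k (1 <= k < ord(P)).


Enumerate multiples of P until we hit Q = (3, 3):
  1P = (9, 1)
  2P = (4, 10)
  3P = (3, 8)
  4P = (8, 7)
  5P = (8, 4)
  6P = (3, 3)
Match found at i = 6.

k = 6


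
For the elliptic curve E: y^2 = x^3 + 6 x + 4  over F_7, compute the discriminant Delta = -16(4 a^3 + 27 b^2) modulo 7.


4 a^3 + 27 b^2 = 4*6^3 + 27*4^2 = 864 + 432 = 1296
Delta = -16 * (1296) = -20736
Delta mod 7 = 5

Delta = 5 (mod 7)


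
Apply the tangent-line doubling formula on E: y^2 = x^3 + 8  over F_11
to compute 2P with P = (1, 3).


Doubling: s = (3 x1^2 + a) / (2 y1)
s = (3*1^2 + 0) / (2*3) mod 11 = 6
x3 = s^2 - 2 x1 mod 11 = 6^2 - 2*1 = 1
y3 = s (x1 - x3) - y1 mod 11 = 6 * (1 - 1) - 3 = 8

2P = (1, 8)


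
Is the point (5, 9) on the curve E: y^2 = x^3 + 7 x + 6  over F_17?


Check whether y^2 = x^3 + 7 x + 6 (mod 17) for (x, y) = (5, 9).
LHS: y^2 = 9^2 mod 17 = 13
RHS: x^3 + 7 x + 6 = 5^3 + 7*5 + 6 mod 17 = 13
LHS = RHS

Yes, on the curve


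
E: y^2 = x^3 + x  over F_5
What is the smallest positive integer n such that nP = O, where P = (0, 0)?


Compute successive multiples of P until we hit O:
  1P = (0, 0)
  2P = O

ord(P) = 2


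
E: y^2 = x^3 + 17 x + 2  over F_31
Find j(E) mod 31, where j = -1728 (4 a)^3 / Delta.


Delta = -16(4 a^3 + 27 b^2) mod 31 = 9
-1728 * (4 a)^3 = -1728 * (4*17)^3 mod 31 = 23
j = 23 * 9^(-1) mod 31 = 6

j = 6 (mod 31)


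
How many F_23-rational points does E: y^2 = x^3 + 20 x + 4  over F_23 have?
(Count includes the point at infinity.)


For each x in F_23, count y with y^2 = x^3 + 20 x + 4 mod 23:
  x = 0: RHS = 4, y in [2, 21]  -> 2 point(s)
  x = 1: RHS = 2, y in [5, 18]  -> 2 point(s)
  x = 2: RHS = 6, y in [11, 12]  -> 2 point(s)
  x = 6: RHS = 18, y in [8, 15]  -> 2 point(s)
  x = 7: RHS = 4, y in [2, 21]  -> 2 point(s)
  x = 8: RHS = 9, y in [3, 20]  -> 2 point(s)
  x = 9: RHS = 16, y in [4, 19]  -> 2 point(s)
  x = 10: RHS = 8, y in [10, 13]  -> 2 point(s)
  x = 13: RHS = 0, y in [0]  -> 1 point(s)
  x = 16: RHS = 4, y in [2, 21]  -> 2 point(s)
  x = 17: RHS = 13, y in [6, 17]  -> 2 point(s)
  x = 18: RHS = 9, y in [3, 20]  -> 2 point(s)
  x = 20: RHS = 9, y in [3, 20]  -> 2 point(s)
  x = 21: RHS = 2, y in [5, 18]  -> 2 point(s)
  x = 22: RHS = 6, y in [11, 12]  -> 2 point(s)
Affine points: 29. Add the point at infinity: total = 30.

#E(F_23) = 30


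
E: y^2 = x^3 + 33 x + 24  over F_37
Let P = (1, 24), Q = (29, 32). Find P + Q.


P != Q, so use the chord formula.
s = (y2 - y1) / (x2 - x1) = (8) / (28) mod 37 = 32
x3 = s^2 - x1 - x2 mod 37 = 32^2 - 1 - 29 = 32
y3 = s (x1 - x3) - y1 mod 37 = 32 * (1 - 32) - 24 = 20

P + Q = (32, 20)


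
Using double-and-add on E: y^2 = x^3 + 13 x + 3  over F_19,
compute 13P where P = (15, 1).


k = 13 = 1101_2 (binary, LSB first: 1011)
Double-and-add from P = (15, 1):
  bit 0 = 1: acc = O + (15, 1) = (15, 1)
  bit 1 = 0: acc unchanged = (15, 1)
  bit 2 = 1: acc = (15, 1) + (4, 9) = (1, 13)
  bit 3 = 1: acc = (1, 13) + (8, 7) = (15, 18)

13P = (15, 18)


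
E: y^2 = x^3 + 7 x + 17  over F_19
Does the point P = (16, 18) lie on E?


Check whether y^2 = x^3 + 7 x + 17 (mod 19) for (x, y) = (16, 18).
LHS: y^2 = 18^2 mod 19 = 1
RHS: x^3 + 7 x + 17 = 16^3 + 7*16 + 17 mod 19 = 7
LHS != RHS

No, not on the curve


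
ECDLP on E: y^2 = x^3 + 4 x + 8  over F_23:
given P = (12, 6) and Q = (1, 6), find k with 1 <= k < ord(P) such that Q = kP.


Enumerate multiples of P until we hit Q = (1, 6):
  1P = (12, 6)
  2P = (3, 22)
  3P = (14, 18)
  4P = (10, 6)
  5P = (1, 17)
  6P = (11, 16)
  7P = (8, 0)
  8P = (11, 7)
  9P = (1, 6)
Match found at i = 9.

k = 9


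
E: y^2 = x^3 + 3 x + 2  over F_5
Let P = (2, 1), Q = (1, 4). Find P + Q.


P != Q, so use the chord formula.
s = (y2 - y1) / (x2 - x1) = (3) / (4) mod 5 = 2
x3 = s^2 - x1 - x2 mod 5 = 2^2 - 2 - 1 = 1
y3 = s (x1 - x3) - y1 mod 5 = 2 * (2 - 1) - 1 = 1

P + Q = (1, 1)


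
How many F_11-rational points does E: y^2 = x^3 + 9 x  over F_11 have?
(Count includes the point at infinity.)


For each x in F_11, count y with y^2 = x^3 + 9 x + 0 mod 11:
  x = 0: RHS = 0, y in [0]  -> 1 point(s)
  x = 2: RHS = 4, y in [2, 9]  -> 2 point(s)
  x = 4: RHS = 1, y in [1, 10]  -> 2 point(s)
  x = 5: RHS = 5, y in [4, 7]  -> 2 point(s)
  x = 8: RHS = 1, y in [1, 10]  -> 2 point(s)
  x = 10: RHS = 1, y in [1, 10]  -> 2 point(s)
Affine points: 11. Add the point at infinity: total = 12.

#E(F_11) = 12


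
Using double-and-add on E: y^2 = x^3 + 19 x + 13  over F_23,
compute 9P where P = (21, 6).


k = 9 = 1001_2 (binary, LSB first: 1001)
Double-and-add from P = (21, 6):
  bit 0 = 1: acc = O + (21, 6) = (21, 6)
  bit 1 = 0: acc unchanged = (21, 6)
  bit 2 = 0: acc unchanged = (21, 6)
  bit 3 = 1: acc = (21, 6) + (7, 12) = (21, 17)

9P = (21, 17)


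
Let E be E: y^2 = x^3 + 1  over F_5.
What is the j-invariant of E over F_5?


Delta = -16(4 a^3 + 27 b^2) mod 5 = 3
-1728 * (4 a)^3 = -1728 * (4*0)^3 mod 5 = 0
j = 0 * 3^(-1) mod 5 = 0

j = 0 (mod 5)


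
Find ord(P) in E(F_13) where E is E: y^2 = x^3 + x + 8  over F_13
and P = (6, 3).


Compute successive multiples of P until we hit O:
  1P = (6, 3)
  2P = (10, 11)
  3P = (1, 7)
  4P = (3, 5)
  5P = (3, 8)
  6P = (1, 6)
  7P = (10, 2)
  8P = (6, 10)
  ... (continuing to 9P)
  9P = O

ord(P) = 9


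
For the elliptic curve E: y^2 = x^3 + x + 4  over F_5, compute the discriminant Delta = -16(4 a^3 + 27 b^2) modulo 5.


4 a^3 + 27 b^2 = 4*1^3 + 27*4^2 = 4 + 432 = 436
Delta = -16 * (436) = -6976
Delta mod 5 = 4

Delta = 4 (mod 5)


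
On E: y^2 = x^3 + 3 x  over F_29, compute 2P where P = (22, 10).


Doubling: s = (3 x1^2 + a) / (2 y1)
s = (3*22^2 + 3) / (2*10) mod 29 = 22
x3 = s^2 - 2 x1 mod 29 = 22^2 - 2*22 = 5
y3 = s (x1 - x3) - y1 mod 29 = 22 * (22 - 5) - 10 = 16

2P = (5, 16)


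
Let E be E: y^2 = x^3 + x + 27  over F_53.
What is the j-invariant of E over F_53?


Delta = -16(4 a^3 + 27 b^2) mod 53 = 40
-1728 * (4 a)^3 = -1728 * (4*1)^3 mod 53 = 19
j = 19 * 40^(-1) mod 53 = 23

j = 23 (mod 53)


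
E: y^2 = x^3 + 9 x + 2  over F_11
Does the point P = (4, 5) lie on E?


Check whether y^2 = x^3 + 9 x + 2 (mod 11) for (x, y) = (4, 5).
LHS: y^2 = 5^2 mod 11 = 3
RHS: x^3 + 9 x + 2 = 4^3 + 9*4 + 2 mod 11 = 3
LHS = RHS

Yes, on the curve


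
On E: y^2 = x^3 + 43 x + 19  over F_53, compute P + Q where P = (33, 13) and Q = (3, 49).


P != Q, so use the chord formula.
s = (y2 - y1) / (x2 - x1) = (36) / (23) mod 53 = 20
x3 = s^2 - x1 - x2 mod 53 = 20^2 - 33 - 3 = 46
y3 = s (x1 - x3) - y1 mod 53 = 20 * (33 - 46) - 13 = 45

P + Q = (46, 45)


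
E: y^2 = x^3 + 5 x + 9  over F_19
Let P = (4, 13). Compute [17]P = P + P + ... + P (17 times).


k = 17 = 10001_2 (binary, LSB first: 10001)
Double-and-add from P = (4, 13):
  bit 0 = 1: acc = O + (4, 13) = (4, 13)
  bit 1 = 0: acc unchanged = (4, 13)
  bit 2 = 0: acc unchanged = (4, 13)
  bit 3 = 0: acc unchanged = (4, 13)
  bit 4 = 1: acc = (4, 13) + (15, 18) = (9, 2)

17P = (9, 2)


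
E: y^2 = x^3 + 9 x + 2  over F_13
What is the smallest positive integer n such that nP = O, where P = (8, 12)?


Compute successive multiples of P until we hit O:
  1P = (8, 12)
  2P = (6, 8)
  3P = (3, 11)
  4P = (1, 5)
  5P = (5, 4)
  6P = (10, 0)
  7P = (5, 9)
  8P = (1, 8)
  ... (continuing to 12P)
  12P = O

ord(P) = 12


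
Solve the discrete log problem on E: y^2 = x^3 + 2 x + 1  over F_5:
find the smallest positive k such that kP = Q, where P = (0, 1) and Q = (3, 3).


Enumerate multiples of P until we hit Q = (3, 3):
  1P = (0, 1)
  2P = (1, 3)
  3P = (3, 3)
Match found at i = 3.

k = 3


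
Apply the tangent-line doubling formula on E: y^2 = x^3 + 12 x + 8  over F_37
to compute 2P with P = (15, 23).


Doubling: s = (3 x1^2 + a) / (2 y1)
s = (3*15^2 + 12) / (2*23) mod 37 = 27
x3 = s^2 - 2 x1 mod 37 = 27^2 - 2*15 = 33
y3 = s (x1 - x3) - y1 mod 37 = 27 * (15 - 33) - 23 = 9

2P = (33, 9)


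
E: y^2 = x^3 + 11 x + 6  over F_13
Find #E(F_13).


For each x in F_13, count y with y^2 = x^3 + 11 x + 6 mod 13:
  x = 2: RHS = 10, y in [6, 7]  -> 2 point(s)
  x = 3: RHS = 1, y in [1, 12]  -> 2 point(s)
  x = 4: RHS = 10, y in [6, 7]  -> 2 point(s)
  x = 5: RHS = 4, y in [2, 11]  -> 2 point(s)
  x = 7: RHS = 10, y in [6, 7]  -> 2 point(s)
Affine points: 10. Add the point at infinity: total = 11.

#E(F_13) = 11


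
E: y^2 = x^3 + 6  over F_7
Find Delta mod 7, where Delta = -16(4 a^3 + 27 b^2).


4 a^3 + 27 b^2 = 4*0^3 + 27*6^2 = 0 + 972 = 972
Delta = -16 * (972) = -15552
Delta mod 7 = 2

Delta = 2 (mod 7)


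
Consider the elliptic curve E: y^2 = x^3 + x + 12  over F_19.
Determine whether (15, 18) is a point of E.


Check whether y^2 = x^3 + 1 x + 12 (mod 19) for (x, y) = (15, 18).
LHS: y^2 = 18^2 mod 19 = 1
RHS: x^3 + 1 x + 12 = 15^3 + 1*15 + 12 mod 19 = 1
LHS = RHS

Yes, on the curve


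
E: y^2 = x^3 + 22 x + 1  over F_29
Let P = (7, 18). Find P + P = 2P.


Doubling: s = (3 x1^2 + a) / (2 y1)
s = (3*7^2 + 22) / (2*18) mod 29 = 20
x3 = s^2 - 2 x1 mod 29 = 20^2 - 2*7 = 9
y3 = s (x1 - x3) - y1 mod 29 = 20 * (7 - 9) - 18 = 0

2P = (9, 0)


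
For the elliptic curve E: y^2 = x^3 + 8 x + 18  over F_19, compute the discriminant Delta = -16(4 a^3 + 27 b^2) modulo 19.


4 a^3 + 27 b^2 = 4*8^3 + 27*18^2 = 2048 + 8748 = 10796
Delta = -16 * (10796) = -172736
Delta mod 19 = 12

Delta = 12 (mod 19)


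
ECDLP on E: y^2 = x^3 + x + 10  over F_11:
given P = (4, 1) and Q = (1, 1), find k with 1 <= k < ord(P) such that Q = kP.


Enumerate multiples of P until we hit Q = (1, 1):
  1P = (4, 1)
  2P = (1, 1)
Match found at i = 2.

k = 2


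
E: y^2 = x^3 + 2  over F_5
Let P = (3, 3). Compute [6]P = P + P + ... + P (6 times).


k = 6 = 110_2 (binary, LSB first: 011)
Double-and-add from P = (3, 3):
  bit 0 = 0: acc unchanged = O
  bit 1 = 1: acc = O + (3, 2) = (3, 2)
  bit 2 = 1: acc = (3, 2) + (3, 3) = O

6P = O


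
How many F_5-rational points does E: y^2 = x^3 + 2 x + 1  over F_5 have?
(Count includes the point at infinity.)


For each x in F_5, count y with y^2 = x^3 + 2 x + 1 mod 5:
  x = 0: RHS = 1, y in [1, 4]  -> 2 point(s)
  x = 1: RHS = 4, y in [2, 3]  -> 2 point(s)
  x = 3: RHS = 4, y in [2, 3]  -> 2 point(s)
Affine points: 6. Add the point at infinity: total = 7.

#E(F_5) = 7


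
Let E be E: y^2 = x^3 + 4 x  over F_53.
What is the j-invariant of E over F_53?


Delta = -16(4 a^3 + 27 b^2) mod 53 = 38
-1728 * (4 a)^3 = -1728 * (4*4)^3 mod 53 = 50
j = 50 * 38^(-1) mod 53 = 32

j = 32 (mod 53)


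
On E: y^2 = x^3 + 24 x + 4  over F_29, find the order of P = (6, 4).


Compute successive multiples of P until we hit O:
  1P = (6, 4)
  2P = (21, 24)
  3P = (7, 14)
  4P = (0, 27)
  5P = (24, 7)
  6P = (24, 22)
  7P = (0, 2)
  8P = (7, 15)
  ... (continuing to 11P)
  11P = O

ord(P) = 11


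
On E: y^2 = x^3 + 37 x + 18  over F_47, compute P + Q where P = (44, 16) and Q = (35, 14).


P != Q, so use the chord formula.
s = (y2 - y1) / (x2 - x1) = (45) / (38) mod 47 = 42
x3 = s^2 - x1 - x2 mod 47 = 42^2 - 44 - 35 = 40
y3 = s (x1 - x3) - y1 mod 47 = 42 * (44 - 40) - 16 = 11

P + Q = (40, 11)


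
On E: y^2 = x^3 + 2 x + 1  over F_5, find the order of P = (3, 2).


Compute successive multiples of P until we hit O:
  1P = (3, 2)
  2P = (0, 1)
  3P = (1, 2)
  4P = (1, 3)
  5P = (0, 4)
  6P = (3, 3)
  7P = O

ord(P) = 7


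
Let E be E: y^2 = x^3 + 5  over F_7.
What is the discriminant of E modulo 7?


4 a^3 + 27 b^2 = 4*0^3 + 27*5^2 = 0 + 675 = 675
Delta = -16 * (675) = -10800
Delta mod 7 = 1

Delta = 1 (mod 7)


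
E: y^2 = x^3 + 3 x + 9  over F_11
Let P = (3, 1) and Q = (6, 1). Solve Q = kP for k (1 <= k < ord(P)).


Enumerate multiples of P until we hit Q = (6, 1):
  1P = (3, 1)
  2P = (10, 4)
  3P = (2, 1)
  4P = (6, 10)
  5P = (0, 8)
  6P = (0, 3)
  7P = (6, 1)
Match found at i = 7.

k = 7


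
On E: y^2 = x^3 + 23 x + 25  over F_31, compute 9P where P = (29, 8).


k = 9 = 1001_2 (binary, LSB first: 1001)
Double-and-add from P = (29, 8):
  bit 0 = 1: acc = O + (29, 8) = (29, 8)
  bit 1 = 0: acc unchanged = (29, 8)
  bit 2 = 0: acc unchanged = (29, 8)
  bit 3 = 1: acc = (29, 8) + (6, 10) = (29, 23)

9P = (29, 23)


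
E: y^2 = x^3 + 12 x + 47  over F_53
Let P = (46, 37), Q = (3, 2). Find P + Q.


P != Q, so use the chord formula.
s = (y2 - y1) / (x2 - x1) = (18) / (10) mod 53 = 23
x3 = s^2 - x1 - x2 mod 53 = 23^2 - 46 - 3 = 3
y3 = s (x1 - x3) - y1 mod 53 = 23 * (46 - 3) - 37 = 51

P + Q = (3, 51)


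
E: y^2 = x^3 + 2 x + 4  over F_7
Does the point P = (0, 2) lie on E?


Check whether y^2 = x^3 + 2 x + 4 (mod 7) for (x, y) = (0, 2).
LHS: y^2 = 2^2 mod 7 = 4
RHS: x^3 + 2 x + 4 = 0^3 + 2*0 + 4 mod 7 = 4
LHS = RHS

Yes, on the curve


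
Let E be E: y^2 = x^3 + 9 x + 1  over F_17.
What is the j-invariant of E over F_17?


Delta = -16(4 a^3 + 27 b^2) mod 17 = 2
-1728 * (4 a)^3 = -1728 * (4*9)^3 mod 17 = 14
j = 14 * 2^(-1) mod 17 = 7

j = 7 (mod 17)


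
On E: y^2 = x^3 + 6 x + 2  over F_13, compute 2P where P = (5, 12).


Doubling: s = (3 x1^2 + a) / (2 y1)
s = (3*5^2 + 6) / (2*12) mod 13 = 5
x3 = s^2 - 2 x1 mod 13 = 5^2 - 2*5 = 2
y3 = s (x1 - x3) - y1 mod 13 = 5 * (5 - 2) - 12 = 3

2P = (2, 3)


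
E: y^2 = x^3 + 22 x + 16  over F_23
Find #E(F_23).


For each x in F_23, count y with y^2 = x^3 + 22 x + 16 mod 23:
  x = 0: RHS = 16, y in [4, 19]  -> 2 point(s)
  x = 1: RHS = 16, y in [4, 19]  -> 2 point(s)
  x = 9: RHS = 0, y in [0]  -> 1 point(s)
  x = 11: RHS = 2, y in [5, 18]  -> 2 point(s)
  x = 14: RHS = 9, y in [3, 20]  -> 2 point(s)
  x = 15: RHS = 18, y in [8, 15]  -> 2 point(s)
  x = 16: RHS = 2, y in [5, 18]  -> 2 point(s)
  x = 17: RHS = 13, y in [6, 17]  -> 2 point(s)
  x = 19: RHS = 2, y in [5, 18]  -> 2 point(s)
  x = 22: RHS = 16, y in [4, 19]  -> 2 point(s)
Affine points: 19. Add the point at infinity: total = 20.

#E(F_23) = 20


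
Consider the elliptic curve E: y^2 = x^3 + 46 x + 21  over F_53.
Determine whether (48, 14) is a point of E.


Check whether y^2 = x^3 + 46 x + 21 (mod 53) for (x, y) = (48, 14).
LHS: y^2 = 14^2 mod 53 = 37
RHS: x^3 + 46 x + 21 = 48^3 + 46*48 + 21 mod 53 = 37
LHS = RHS

Yes, on the curve


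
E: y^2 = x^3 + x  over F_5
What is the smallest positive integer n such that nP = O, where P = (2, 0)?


Compute successive multiples of P until we hit O:
  1P = (2, 0)
  2P = O

ord(P) = 2


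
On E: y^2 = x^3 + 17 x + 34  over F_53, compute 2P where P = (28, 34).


Doubling: s = (3 x1^2 + a) / (2 y1)
s = (3*28^2 + 17) / (2*34) mod 53 = 6
x3 = s^2 - 2 x1 mod 53 = 6^2 - 2*28 = 33
y3 = s (x1 - x3) - y1 mod 53 = 6 * (28 - 33) - 34 = 42

2P = (33, 42)


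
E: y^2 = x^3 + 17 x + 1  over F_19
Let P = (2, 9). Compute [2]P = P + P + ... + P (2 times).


k = 2 = 10_2 (binary, LSB first: 01)
Double-and-add from P = (2, 9):
  bit 0 = 0: acc unchanged = O
  bit 1 = 1: acc = O + (1, 0) = (1, 0)

2P = (1, 0)


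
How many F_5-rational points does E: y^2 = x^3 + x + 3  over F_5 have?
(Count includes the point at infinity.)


For each x in F_5, count y with y^2 = x^3 + 1 x + 3 mod 5:
  x = 1: RHS = 0, y in [0]  -> 1 point(s)
  x = 4: RHS = 1, y in [1, 4]  -> 2 point(s)
Affine points: 3. Add the point at infinity: total = 4.

#E(F_5) = 4


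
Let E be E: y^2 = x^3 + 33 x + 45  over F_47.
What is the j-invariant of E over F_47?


Delta = -16(4 a^3 + 27 b^2) mod 47 = 35
-1728 * (4 a)^3 = -1728 * (4*33)^3 mod 47 = 18
j = 18 * 35^(-1) mod 47 = 22

j = 22 (mod 47)


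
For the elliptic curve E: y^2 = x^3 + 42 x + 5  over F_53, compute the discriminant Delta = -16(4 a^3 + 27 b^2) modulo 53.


4 a^3 + 27 b^2 = 4*42^3 + 27*5^2 = 296352 + 675 = 297027
Delta = -16 * (297027) = -4752432
Delta mod 53 = 25

Delta = 25 (mod 53)


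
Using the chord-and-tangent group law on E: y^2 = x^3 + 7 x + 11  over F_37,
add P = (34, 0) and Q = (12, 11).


P != Q, so use the chord formula.
s = (y2 - y1) / (x2 - x1) = (11) / (15) mod 37 = 18
x3 = s^2 - x1 - x2 mod 37 = 18^2 - 34 - 12 = 19
y3 = s (x1 - x3) - y1 mod 37 = 18 * (34 - 19) - 0 = 11

P + Q = (19, 11)


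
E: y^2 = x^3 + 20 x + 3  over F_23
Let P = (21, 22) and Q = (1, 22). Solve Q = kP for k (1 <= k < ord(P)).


Enumerate multiples of P until we hit Q = (1, 22):
  1P = (21, 22)
  2P = (7, 7)
  3P = (8, 10)
  4P = (12, 4)
  5P = (17, 9)
  6P = (20, 10)
  7P = (11, 6)
  8P = (0, 7)
  9P = (18, 13)
  10P = (16, 16)
  11P = (4, 3)
  12P = (1, 22)
Match found at i = 12.

k = 12


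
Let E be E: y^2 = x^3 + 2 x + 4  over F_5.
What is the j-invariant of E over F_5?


Delta = -16(4 a^3 + 27 b^2) mod 5 = 1
-1728 * (4 a)^3 = -1728 * (4*2)^3 mod 5 = 4
j = 4 * 1^(-1) mod 5 = 4

j = 4 (mod 5)


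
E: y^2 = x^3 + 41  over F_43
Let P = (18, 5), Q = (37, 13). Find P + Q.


P != Q, so use the chord formula.
s = (y2 - y1) / (x2 - x1) = (8) / (19) mod 43 = 14
x3 = s^2 - x1 - x2 mod 43 = 14^2 - 18 - 37 = 12
y3 = s (x1 - x3) - y1 mod 43 = 14 * (18 - 12) - 5 = 36

P + Q = (12, 36)


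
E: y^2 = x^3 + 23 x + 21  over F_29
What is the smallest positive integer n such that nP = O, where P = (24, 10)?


Compute successive multiples of P until we hit O:
  1P = (24, 10)
  2P = (14, 10)
  3P = (20, 19)
  4P = (10, 2)
  5P = (19, 26)
  6P = (9, 0)
  7P = (19, 3)
  8P = (10, 27)
  ... (continuing to 12P)
  12P = O

ord(P) = 12


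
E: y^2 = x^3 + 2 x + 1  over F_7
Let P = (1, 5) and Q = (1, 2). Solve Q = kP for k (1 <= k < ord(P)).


Enumerate multiples of P until we hit Q = (1, 2):
  1P = (1, 5)
  2P = (0, 6)
  3P = (0, 1)
  4P = (1, 2)
Match found at i = 4.

k = 4


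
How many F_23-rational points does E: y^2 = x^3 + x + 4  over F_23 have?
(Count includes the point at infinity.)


For each x in F_23, count y with y^2 = x^3 + 1 x + 4 mod 23:
  x = 0: RHS = 4, y in [2, 21]  -> 2 point(s)
  x = 1: RHS = 6, y in [11, 12]  -> 2 point(s)
  x = 4: RHS = 3, y in [7, 16]  -> 2 point(s)
  x = 7: RHS = 9, y in [3, 20]  -> 2 point(s)
  x = 8: RHS = 18, y in [8, 15]  -> 2 point(s)
  x = 9: RHS = 6, y in [11, 12]  -> 2 point(s)
  x = 10: RHS = 2, y in [5, 18]  -> 2 point(s)
  x = 11: RHS = 12, y in [9, 14]  -> 2 point(s)
  x = 13: RHS = 6, y in [11, 12]  -> 2 point(s)
  x = 14: RHS = 2, y in [5, 18]  -> 2 point(s)
  x = 15: RHS = 13, y in [6, 17]  -> 2 point(s)
  x = 17: RHS = 12, y in [9, 14]  -> 2 point(s)
  x = 18: RHS = 12, y in [9, 14]  -> 2 point(s)
  x = 22: RHS = 2, y in [5, 18]  -> 2 point(s)
Affine points: 28. Add the point at infinity: total = 29.

#E(F_23) = 29


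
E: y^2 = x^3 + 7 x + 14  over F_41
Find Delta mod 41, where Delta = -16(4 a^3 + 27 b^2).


4 a^3 + 27 b^2 = 4*7^3 + 27*14^2 = 1372 + 5292 = 6664
Delta = -16 * (6664) = -106624
Delta mod 41 = 17

Delta = 17 (mod 41)


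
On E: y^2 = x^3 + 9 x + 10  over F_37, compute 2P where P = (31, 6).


Doubling: s = (3 x1^2 + a) / (2 y1)
s = (3*31^2 + 9) / (2*6) mod 37 = 19
x3 = s^2 - 2 x1 mod 37 = 19^2 - 2*31 = 3
y3 = s (x1 - x3) - y1 mod 37 = 19 * (31 - 3) - 6 = 8

2P = (3, 8)


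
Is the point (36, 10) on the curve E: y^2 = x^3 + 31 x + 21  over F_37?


Check whether y^2 = x^3 + 31 x + 21 (mod 37) for (x, y) = (36, 10).
LHS: y^2 = 10^2 mod 37 = 26
RHS: x^3 + 31 x + 21 = 36^3 + 31*36 + 21 mod 37 = 26
LHS = RHS

Yes, on the curve


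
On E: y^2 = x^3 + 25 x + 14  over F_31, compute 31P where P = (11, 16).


k = 31 = 11111_2 (binary, LSB first: 11111)
Double-and-add from P = (11, 16):
  bit 0 = 1: acc = O + (11, 16) = (11, 16)
  bit 1 = 1: acc = (11, 16) + (17, 12) = (0, 18)
  bit 2 = 1: acc = (0, 18) + (29, 7) = (9, 10)
  bit 3 = 1: acc = (9, 10) + (20, 19) = (6, 15)
  bit 4 = 1: acc = (6, 15) + (19, 1) = (20, 12)

31P = (20, 12)


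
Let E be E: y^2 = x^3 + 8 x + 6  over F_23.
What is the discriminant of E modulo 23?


4 a^3 + 27 b^2 = 4*8^3 + 27*6^2 = 2048 + 972 = 3020
Delta = -16 * (3020) = -48320
Delta mod 23 = 3

Delta = 3 (mod 23)


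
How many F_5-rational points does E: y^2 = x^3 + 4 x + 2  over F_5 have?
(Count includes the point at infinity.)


For each x in F_5, count y with y^2 = x^3 + 4 x + 2 mod 5:
  x = 3: RHS = 1, y in [1, 4]  -> 2 point(s)
Affine points: 2. Add the point at infinity: total = 3.

#E(F_5) = 3


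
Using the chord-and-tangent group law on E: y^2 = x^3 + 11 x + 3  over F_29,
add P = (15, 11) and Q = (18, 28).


P != Q, so use the chord formula.
s = (y2 - y1) / (x2 - x1) = (17) / (3) mod 29 = 25
x3 = s^2 - x1 - x2 mod 29 = 25^2 - 15 - 18 = 12
y3 = s (x1 - x3) - y1 mod 29 = 25 * (15 - 12) - 11 = 6

P + Q = (12, 6)


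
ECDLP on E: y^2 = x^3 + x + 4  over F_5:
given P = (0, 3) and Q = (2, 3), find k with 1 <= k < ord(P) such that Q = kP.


Enumerate multiples of P until we hit Q = (2, 3):
  1P = (0, 3)
  2P = (1, 1)
  3P = (3, 3)
  4P = (2, 2)
  5P = (2, 3)
Match found at i = 5.

k = 5


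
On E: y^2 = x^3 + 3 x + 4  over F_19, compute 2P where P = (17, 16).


Doubling: s = (3 x1^2 + a) / (2 y1)
s = (3*17^2 + 3) / (2*16) mod 19 = 7
x3 = s^2 - 2 x1 mod 19 = 7^2 - 2*17 = 15
y3 = s (x1 - x3) - y1 mod 19 = 7 * (17 - 15) - 16 = 17

2P = (15, 17)


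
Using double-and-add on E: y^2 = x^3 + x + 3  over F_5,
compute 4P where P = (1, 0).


k = 4 = 100_2 (binary, LSB first: 001)
Double-and-add from P = (1, 0):
  bit 0 = 0: acc unchanged = O
  bit 1 = 0: acc unchanged = O
  bit 2 = 1: acc = O + O = O

4P = O


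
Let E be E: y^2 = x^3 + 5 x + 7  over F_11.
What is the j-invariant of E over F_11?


Delta = -16(4 a^3 + 27 b^2) mod 11 = 4
-1728 * (4 a)^3 = -1728 * (4*5)^3 mod 11 = 8
j = 8 * 4^(-1) mod 11 = 2

j = 2 (mod 11)


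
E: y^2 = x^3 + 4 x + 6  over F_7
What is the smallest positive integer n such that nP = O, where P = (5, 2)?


Compute successive multiples of P until we hit O:
  1P = (5, 2)
  2P = (6, 1)
  3P = (4, 4)
  4P = (2, 6)
  5P = (1, 2)
  6P = (1, 5)
  7P = (2, 1)
  8P = (4, 3)
  ... (continuing to 11P)
  11P = O

ord(P) = 11


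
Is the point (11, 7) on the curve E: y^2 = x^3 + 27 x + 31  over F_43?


Check whether y^2 = x^3 + 27 x + 31 (mod 43) for (x, y) = (11, 7).
LHS: y^2 = 7^2 mod 43 = 6
RHS: x^3 + 27 x + 31 = 11^3 + 27*11 + 31 mod 43 = 25
LHS != RHS

No, not on the curve


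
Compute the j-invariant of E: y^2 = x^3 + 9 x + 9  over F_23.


Delta = -16(4 a^3 + 27 b^2) mod 23 = 2
-1728 * (4 a)^3 = -1728 * (4*9)^3 mod 23 = 10
j = 10 * 2^(-1) mod 23 = 5

j = 5 (mod 23)


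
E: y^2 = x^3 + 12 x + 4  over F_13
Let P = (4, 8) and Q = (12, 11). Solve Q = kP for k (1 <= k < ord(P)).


Enumerate multiples of P until we hit Q = (12, 11):
  1P = (4, 8)
  2P = (2, 6)
  3P = (8, 1)
  4P = (0, 11)
  5P = (12, 11)
Match found at i = 5.

k = 5


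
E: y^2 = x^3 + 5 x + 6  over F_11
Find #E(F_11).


For each x in F_11, count y with y^2 = x^3 + 5 x + 6 mod 11:
  x = 1: RHS = 1, y in [1, 10]  -> 2 point(s)
  x = 3: RHS = 4, y in [2, 9]  -> 2 point(s)
  x = 10: RHS = 0, y in [0]  -> 1 point(s)
Affine points: 5. Add the point at infinity: total = 6.

#E(F_11) = 6


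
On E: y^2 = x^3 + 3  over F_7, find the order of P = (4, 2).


Compute successive multiples of P until we hit O:
  1P = (4, 2)
  2P = (3, 3)
  3P = (1, 2)
  4P = (2, 5)
  5P = (5, 3)
  6P = (6, 3)
  7P = (6, 4)
  8P = (5, 4)
  ... (continuing to 13P)
  13P = O

ord(P) = 13


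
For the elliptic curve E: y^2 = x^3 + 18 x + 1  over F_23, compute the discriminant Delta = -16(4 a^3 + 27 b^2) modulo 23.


4 a^3 + 27 b^2 = 4*18^3 + 27*1^2 = 23328 + 27 = 23355
Delta = -16 * (23355) = -373680
Delta mod 23 = 1

Delta = 1 (mod 23)


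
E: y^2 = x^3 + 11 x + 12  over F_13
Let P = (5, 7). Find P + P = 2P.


Doubling: s = (3 x1^2 + a) / (2 y1)
s = (3*5^2 + 11) / (2*7) mod 13 = 8
x3 = s^2 - 2 x1 mod 13 = 8^2 - 2*5 = 2
y3 = s (x1 - x3) - y1 mod 13 = 8 * (5 - 2) - 7 = 4

2P = (2, 4)


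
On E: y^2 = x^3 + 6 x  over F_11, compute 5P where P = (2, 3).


k = 5 = 101_2 (binary, LSB first: 101)
Double-and-add from P = (2, 3):
  bit 0 = 1: acc = O + (2, 3) = (2, 3)
  bit 1 = 0: acc unchanged = (2, 3)
  bit 2 = 1: acc = (2, 3) + (5, 1) = (2, 8)

5P = (2, 8)


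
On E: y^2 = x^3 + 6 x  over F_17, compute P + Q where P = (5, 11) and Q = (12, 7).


P != Q, so use the chord formula.
s = (y2 - y1) / (x2 - x1) = (13) / (7) mod 17 = 14
x3 = s^2 - x1 - x2 mod 17 = 14^2 - 5 - 12 = 9
y3 = s (x1 - x3) - y1 mod 17 = 14 * (5 - 9) - 11 = 1

P + Q = (9, 1)


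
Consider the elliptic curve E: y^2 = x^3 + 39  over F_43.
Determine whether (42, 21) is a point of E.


Check whether y^2 = x^3 + 0 x + 39 (mod 43) for (x, y) = (42, 21).
LHS: y^2 = 21^2 mod 43 = 11
RHS: x^3 + 0 x + 39 = 42^3 + 0*42 + 39 mod 43 = 38
LHS != RHS

No, not on the curve


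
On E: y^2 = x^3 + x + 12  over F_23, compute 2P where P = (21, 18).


Doubling: s = (3 x1^2 + a) / (2 y1)
s = (3*21^2 + 1) / (2*18) mod 23 = 1
x3 = s^2 - 2 x1 mod 23 = 1^2 - 2*21 = 5
y3 = s (x1 - x3) - y1 mod 23 = 1 * (21 - 5) - 18 = 21

2P = (5, 21)


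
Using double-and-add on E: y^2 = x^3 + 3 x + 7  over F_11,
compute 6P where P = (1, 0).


k = 6 = 110_2 (binary, LSB first: 011)
Double-and-add from P = (1, 0):
  bit 0 = 0: acc unchanged = O
  bit 1 = 1: acc = O + O = O
  bit 2 = 1: acc = O + O = O

6P = O


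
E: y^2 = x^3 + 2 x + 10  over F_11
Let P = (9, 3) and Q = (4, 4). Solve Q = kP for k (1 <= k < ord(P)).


Enumerate multiples of P until we hit Q = (4, 4):
  1P = (9, 3)
  2P = (7, 9)
  3P = (4, 4)
Match found at i = 3.

k = 3


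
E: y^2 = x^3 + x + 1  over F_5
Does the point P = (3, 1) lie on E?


Check whether y^2 = x^3 + 1 x + 1 (mod 5) for (x, y) = (3, 1).
LHS: y^2 = 1^2 mod 5 = 1
RHS: x^3 + 1 x + 1 = 3^3 + 1*3 + 1 mod 5 = 1
LHS = RHS

Yes, on the curve


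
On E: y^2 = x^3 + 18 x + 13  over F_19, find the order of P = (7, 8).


Compute successive multiples of P until we hit O:
  1P = (7, 8)
  2P = (9, 7)
  3P = (8, 2)
  4P = (2, 0)
  5P = (8, 17)
  6P = (9, 12)
  7P = (7, 11)
  8P = O

ord(P) = 8


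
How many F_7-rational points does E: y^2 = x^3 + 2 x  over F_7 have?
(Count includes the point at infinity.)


For each x in F_7, count y with y^2 = x^3 + 2 x + 0 mod 7:
  x = 0: RHS = 0, y in [0]  -> 1 point(s)
  x = 4: RHS = 2, y in [3, 4]  -> 2 point(s)
  x = 5: RHS = 2, y in [3, 4]  -> 2 point(s)
  x = 6: RHS = 4, y in [2, 5]  -> 2 point(s)
Affine points: 7. Add the point at infinity: total = 8.

#E(F_7) = 8


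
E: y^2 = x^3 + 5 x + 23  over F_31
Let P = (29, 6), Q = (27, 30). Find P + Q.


P != Q, so use the chord formula.
s = (y2 - y1) / (x2 - x1) = (24) / (29) mod 31 = 19
x3 = s^2 - x1 - x2 mod 31 = 19^2 - 29 - 27 = 26
y3 = s (x1 - x3) - y1 mod 31 = 19 * (29 - 26) - 6 = 20

P + Q = (26, 20)


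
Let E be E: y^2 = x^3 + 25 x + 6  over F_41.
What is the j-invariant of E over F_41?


Delta = -16(4 a^3 + 27 b^2) mod 41 = 18
-1728 * (4 a)^3 = -1728 * (4*25)^3 mod 41 = 22
j = 22 * 18^(-1) mod 41 = 24

j = 24 (mod 41)


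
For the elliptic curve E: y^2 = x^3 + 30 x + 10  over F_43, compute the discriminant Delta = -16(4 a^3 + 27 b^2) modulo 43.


4 a^3 + 27 b^2 = 4*30^3 + 27*10^2 = 108000 + 2700 = 110700
Delta = -16 * (110700) = -1771200
Delta mod 43 = 13

Delta = 13 (mod 43)


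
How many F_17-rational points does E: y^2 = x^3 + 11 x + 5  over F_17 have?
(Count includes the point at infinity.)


For each x in F_17, count y with y^2 = x^3 + 11 x + 5 mod 17:
  x = 1: RHS = 0, y in [0]  -> 1 point(s)
  x = 2: RHS = 1, y in [1, 16]  -> 2 point(s)
  x = 5: RHS = 15, y in [7, 10]  -> 2 point(s)
  x = 6: RHS = 15, y in [7, 10]  -> 2 point(s)
  x = 7: RHS = 0, y in [0]  -> 1 point(s)
  x = 9: RHS = 0, y in [0]  -> 1 point(s)
  x = 13: RHS = 16, y in [4, 13]  -> 2 point(s)
  x = 14: RHS = 13, y in [8, 9]  -> 2 point(s)
  x = 15: RHS = 9, y in [3, 14]  -> 2 point(s)
Affine points: 15. Add the point at infinity: total = 16.

#E(F_17) = 16


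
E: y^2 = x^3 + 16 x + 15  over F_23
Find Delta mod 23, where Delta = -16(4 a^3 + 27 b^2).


4 a^3 + 27 b^2 = 4*16^3 + 27*15^2 = 16384 + 6075 = 22459
Delta = -16 * (22459) = -359344
Delta mod 23 = 8

Delta = 8 (mod 23)


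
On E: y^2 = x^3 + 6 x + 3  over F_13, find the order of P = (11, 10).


Compute successive multiples of P until we hit O:
  1P = (11, 10)
  2P = (0, 9)
  3P = (12, 10)
  4P = (3, 3)
  5P = (2, 6)
  6P = (1, 6)
  7P = (10, 6)
  8P = (8, 2)
  ... (continuing to 18P)
  18P = O

ord(P) = 18


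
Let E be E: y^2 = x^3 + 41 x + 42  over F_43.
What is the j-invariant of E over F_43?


Delta = -16(4 a^3 + 27 b^2) mod 43 = 37
-1728 * (4 a)^3 = -1728 * (4*41)^3 mod 43 = 11
j = 11 * 37^(-1) mod 43 = 34

j = 34 (mod 43)


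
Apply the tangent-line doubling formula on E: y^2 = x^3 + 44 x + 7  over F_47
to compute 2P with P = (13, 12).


Doubling: s = (3 x1^2 + a) / (2 y1)
s = (3*13^2 + 44) / (2*12) mod 47 = 21
x3 = s^2 - 2 x1 mod 47 = 21^2 - 2*13 = 39
y3 = s (x1 - x3) - y1 mod 47 = 21 * (13 - 39) - 12 = 6

2P = (39, 6)


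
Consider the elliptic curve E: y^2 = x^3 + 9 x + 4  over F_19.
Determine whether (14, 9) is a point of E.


Check whether y^2 = x^3 + 9 x + 4 (mod 19) for (x, y) = (14, 9).
LHS: y^2 = 9^2 mod 19 = 5
RHS: x^3 + 9 x + 4 = 14^3 + 9*14 + 4 mod 19 = 5
LHS = RHS

Yes, on the curve


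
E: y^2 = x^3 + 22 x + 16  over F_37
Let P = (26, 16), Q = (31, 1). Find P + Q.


P != Q, so use the chord formula.
s = (y2 - y1) / (x2 - x1) = (22) / (5) mod 37 = 34
x3 = s^2 - x1 - x2 mod 37 = 34^2 - 26 - 31 = 26
y3 = s (x1 - x3) - y1 mod 37 = 34 * (26 - 26) - 16 = 21

P + Q = (26, 21)


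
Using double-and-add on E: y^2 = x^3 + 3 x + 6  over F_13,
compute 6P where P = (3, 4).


k = 6 = 110_2 (binary, LSB first: 011)
Double-and-add from P = (3, 4):
  bit 0 = 0: acc unchanged = O
  bit 1 = 1: acc = O + (4, 2) = (4, 2)
  bit 2 = 1: acc = (4, 2) + (1, 7) = (5, 4)

6P = (5, 4)


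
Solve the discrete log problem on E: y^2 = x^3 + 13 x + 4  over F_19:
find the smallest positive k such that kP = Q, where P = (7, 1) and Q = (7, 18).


Enumerate multiples of P until we hit Q = (7, 18):
  1P = (7, 1)
  2P = (2, 0)
  3P = (7, 18)
Match found at i = 3.

k = 3


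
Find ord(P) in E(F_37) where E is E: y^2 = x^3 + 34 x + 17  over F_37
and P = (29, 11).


Compute successive multiples of P until we hit O:
  1P = (29, 11)
  2P = (9, 33)
  3P = (25, 29)
  4P = (31, 35)
  5P = (10, 32)
  6P = (23, 33)
  7P = (19, 14)
  8P = (5, 4)
  ... (continuing to 27P)
  27P = O

ord(P) = 27


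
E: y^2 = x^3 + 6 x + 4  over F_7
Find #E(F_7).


For each x in F_7, count y with y^2 = x^3 + 6 x + 4 mod 7:
  x = 0: RHS = 4, y in [2, 5]  -> 2 point(s)
  x = 1: RHS = 4, y in [2, 5]  -> 2 point(s)
  x = 3: RHS = 0, y in [0]  -> 1 point(s)
  x = 4: RHS = 1, y in [1, 6]  -> 2 point(s)
  x = 6: RHS = 4, y in [2, 5]  -> 2 point(s)
Affine points: 9. Add the point at infinity: total = 10.

#E(F_7) = 10


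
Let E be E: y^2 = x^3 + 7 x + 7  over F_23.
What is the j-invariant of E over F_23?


Delta = -16(4 a^3 + 27 b^2) mod 23 = 5
-1728 * (4 a)^3 = -1728 * (4*7)^3 mod 23 = 16
j = 16 * 5^(-1) mod 23 = 17

j = 17 (mod 23)


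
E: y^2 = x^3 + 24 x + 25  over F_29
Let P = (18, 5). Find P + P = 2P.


Doubling: s = (3 x1^2 + a) / (2 y1)
s = (3*18^2 + 24) / (2*5) mod 29 = 1
x3 = s^2 - 2 x1 mod 29 = 1^2 - 2*18 = 23
y3 = s (x1 - x3) - y1 mod 29 = 1 * (18 - 23) - 5 = 19

2P = (23, 19)


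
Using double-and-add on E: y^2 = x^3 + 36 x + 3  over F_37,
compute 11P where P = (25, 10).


k = 11 = 1011_2 (binary, LSB first: 1101)
Double-and-add from P = (25, 10):
  bit 0 = 1: acc = O + (25, 10) = (25, 10)
  bit 1 = 1: acc = (25, 10) + (21, 17) = (1, 22)
  bit 2 = 0: acc unchanged = (1, 22)
  bit 3 = 1: acc = (1, 22) + (23, 23) = (1, 15)

11P = (1, 15)


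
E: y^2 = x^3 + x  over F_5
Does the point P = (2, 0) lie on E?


Check whether y^2 = x^3 + 1 x + 0 (mod 5) for (x, y) = (2, 0).
LHS: y^2 = 0^2 mod 5 = 0
RHS: x^3 + 1 x + 0 = 2^3 + 1*2 + 0 mod 5 = 0
LHS = RHS

Yes, on the curve


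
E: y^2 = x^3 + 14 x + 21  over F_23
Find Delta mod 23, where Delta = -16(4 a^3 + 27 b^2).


4 a^3 + 27 b^2 = 4*14^3 + 27*21^2 = 10976 + 11907 = 22883
Delta = -16 * (22883) = -366128
Delta mod 23 = 9

Delta = 9 (mod 23)
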